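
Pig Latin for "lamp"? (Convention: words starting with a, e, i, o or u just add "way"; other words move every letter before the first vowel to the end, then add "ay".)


Word: "lamp"
Starts with consonant(s) → move to end, add 'ay'
Consonant cluster: "l"
Pig Latin = "amplay"


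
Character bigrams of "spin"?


Word: "spin" (length 4)
Number of bigrams = 4 - 2 + 1 = 3
  Position 0: "sp"
  Position 1: "pi"
  Position 2: "in"
Bigrams = "sp", "pi", "in"


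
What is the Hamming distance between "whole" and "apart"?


Comparing character by character (same length = 5):
  Pos 0: 'w' vs 'a' !=
  Pos 1: 'h' vs 'p' !=
  Pos 2: 'o' vs 'a' !=
  Pos 3: 'l' vs 'r' !=
  Pos 4: 'e' vs 't' !=
Hamming distance = 5


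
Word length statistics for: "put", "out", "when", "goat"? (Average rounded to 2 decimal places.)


Lengths: "put"=3, "out"=3, "when"=4, "goat"=4
Sum = 14, Count = 4
Average = 14/4 = 3.50
= avg=3.50, min=3, max=4


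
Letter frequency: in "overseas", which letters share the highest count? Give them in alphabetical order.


Word: "overseas"
Letter counts:
  'a': 1
  'e': 2
  'o': 1
  'r': 1
  's': 2
  'v': 1
Maximum count = 2
Most frequent = 'e', 's' (2 times each)


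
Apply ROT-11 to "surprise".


Word: "surprise"
Shift: 11
Each letter → (letter + shift) mod 26:
  's' (18) + 11 = 3 → 'd'
  'u' (20) + 11 = 5 → 'f'
  'r' (17) + 11 = 2 → 'c'
  'p' (15) + 11 = 0 → 'a'
  'r' (17) + 11 = 2 → 'c'
  'i' (8) + 11 = 19 → 't'
  's' (18) + 11 = 3 → 'd'
  'e' (4) + 11 = 15 → 'p'
Result = "dfcactdp"


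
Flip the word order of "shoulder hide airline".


Original: "shoulder hide airline"
Words (1..n): shoulder | hide | airline
Reversed (n..1): airline | hide | shoulder
Result = "airline hide shoulder"


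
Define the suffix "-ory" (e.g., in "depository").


Suffix: -ory
As in: depository -> deposit + -ory
Meaning = relating to / place for


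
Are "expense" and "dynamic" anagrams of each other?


Word 1: "expense" → sorted: eeenpsx
Word 2: "dynamic" → sorted: acdimny
Same letters? eeenpsx != acdimny
Anagram = No


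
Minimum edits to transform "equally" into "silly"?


Word 1: "equally" (length 7)
Word 2: "silly" (length 5)
One optimal edit sequence (insert/delete/substitute each cost 1):
  1. delete 'e'  (+1)
  2. delete 'q'  (+1)
  3. substitute 'u' -> 's'  (+1)
  4. substitute 'a' -> 'i'  (+1)
  5. keep 'l'
  6. keep 'l'
  7. keep 'y'
Total edit operations: 4
Edit distance = 4


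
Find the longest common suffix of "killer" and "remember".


Word 1: "killer"
Word 2: "remember"
Comparing from end:
  Pos -1: 'r' == 'r'
  Pos -2: 'e' == 'e'
  Pos -3: 'l' != 'b' (stop)
LCS = "er" (length 2)


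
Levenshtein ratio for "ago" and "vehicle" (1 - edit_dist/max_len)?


Word 1: "ago" (length 3)
Word 2: "vehicle" (length 7)
One optimal edit sequence:
  1. insert 'v'  (+1)
  2. insert 'e'  (+1)
  3. insert 'h'  (+1)
  4. insert 'i'  (+1)
  5. substitute 'a' -> 'c'  (+1)
  6. substitute 'g' -> 'l'  (+1)
  7. substitute 'o' -> 'e'  (+1)
Edit distance = 7
Max length = max(3, 7) = 7
Similarity = 1 - 7/7
= 0.0000


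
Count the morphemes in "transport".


Word: "transport"
Morphemes: trans- + port
Each morpheme carries meaning
= 2 morphemes


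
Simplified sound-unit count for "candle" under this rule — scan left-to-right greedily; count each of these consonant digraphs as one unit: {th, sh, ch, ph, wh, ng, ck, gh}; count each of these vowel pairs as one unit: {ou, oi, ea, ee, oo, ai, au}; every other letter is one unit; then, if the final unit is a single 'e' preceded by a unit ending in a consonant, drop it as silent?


Word: "candle" (6 letters)
Left-to-right scan:
  [1] 'c' (letter)
  [2] 'a' (letter)
  [3] 'n' (letter)
  [4] 'd' (letter)
  [5] 'l' (letter)
  [6] 'e' (letter)
Units from scan: 6
Final unit is 'e' after a consonant -> drop as silent (-1)
Sound units = 5 units


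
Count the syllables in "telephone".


Word: "telephone"
Syllable breakdown: tel-e-phone
Counting: 3 parts
= 3 syllables


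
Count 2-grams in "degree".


Word: "degree" (length 6)
Number of 2-grams = length - 2 + 1 = 6 - 2 + 1
= 5


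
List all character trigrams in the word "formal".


Word: "formal" (length 6)
Number of trigrams = 6 - 3 + 1 = 4
  Position 0: "for"
  Position 1: "orm"
  Position 2: "rma"
  Position 3: "mal"
Trigrams = "for", "orm", "rma", "mal"


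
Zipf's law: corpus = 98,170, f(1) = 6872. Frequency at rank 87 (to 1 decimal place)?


Zipf's law: f(r) = f(1) / r
f(1) = 6872
f(87) = 6872 / 87
= 79.0 occurrences


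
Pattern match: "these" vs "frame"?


Pattern of "these": [0, 1, 2, 3, 2]
Pattern of "frame": [0, 1, 2, 3, 4]
Patterns do not match
Same pattern = No


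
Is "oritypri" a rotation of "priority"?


Word: "priority", Candidate: "oritypri"
Method: check if candidate is substring of word+word
"prioritypriority" contains "oritypri"? Yes
Is rotation = Yes


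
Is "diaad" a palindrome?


Word: "diaad"
Reversed: "daaid"
Forward == Backward? diaad != daaid
Palindrome = No


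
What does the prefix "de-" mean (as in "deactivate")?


Prefix: de-
As in: deactivate -> de- + activate
Meaning = remove / reverse


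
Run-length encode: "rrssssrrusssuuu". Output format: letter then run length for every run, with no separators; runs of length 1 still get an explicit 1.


String: "rrssssrrusssuuu"
Scanning for consecutive runs:
  'r' x 2
  's' x 4
  'r' x 2
  'u' x 1
  's' x 3
  'u' x 3
RLE = "r2s4r2u1s3u3"


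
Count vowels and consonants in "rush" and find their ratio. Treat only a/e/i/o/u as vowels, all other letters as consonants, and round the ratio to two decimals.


Word: "rush"
Vowels (a,e,i,o,u): 1
Consonants: 3
Ratio = 1/3
= 0.33


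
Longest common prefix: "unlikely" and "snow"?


Word 1: "unlikely"
Word 2: "snow"
Comparing from start:
  Pos 0: 'u' != 's' (stop)
LCP = "" (length 0)


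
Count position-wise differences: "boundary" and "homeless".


Comparing character by character (same length = 8):
  Pos 0: 'b' vs 'h' !=
  Pos 1: 'o' vs 'o' =
  Pos 2: 'u' vs 'm' !=
  Pos 3: 'n' vs 'e' !=
  Pos 4: 'd' vs 'l' !=
  Pos 5: 'a' vs 'e' !=
  Pos 6: 'r' vs 's' !=
  Pos 7: 'y' vs 's' !=
Hamming distance = 7


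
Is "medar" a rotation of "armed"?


Word: "armed", Candidate: "medar"
Method: check if candidate is substring of word+word
"armedarmed" contains "medar"? Yes
Is rotation = Yes


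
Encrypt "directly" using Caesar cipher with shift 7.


Word: "directly"
Shift: 7
Each letter → (letter + shift) mod 26:
  'd' (3) + 7 = 10 → 'k'
  'i' (8) + 7 = 15 → 'p'
  'r' (17) + 7 = 24 → 'y'
  'e' (4) + 7 = 11 → 'l'
  'c' (2) + 7 = 9 → 'j'
  't' (19) + 7 = 0 → 'a'
  'l' (11) + 7 = 18 → 's'
  'y' (24) + 7 = 5 → 'f'
Result = "kpyljasf"


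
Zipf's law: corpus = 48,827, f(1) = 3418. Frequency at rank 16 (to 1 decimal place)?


Zipf's law: f(r) = f(1) / r
f(1) = 3418
f(16) = 3418 / 16
= 213.6 occurrences


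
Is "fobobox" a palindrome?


Word: "fobobox"
Reversed: "xobobof"
Forward == Backward? fobobox != xobobof
Palindrome = No


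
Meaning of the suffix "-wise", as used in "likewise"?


Suffix: -wise
Example: likewise (like + -wise)
Meaning = in the manner of


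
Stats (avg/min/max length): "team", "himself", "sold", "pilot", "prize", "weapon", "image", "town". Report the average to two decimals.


Lengths: "team"=4, "himself"=7, "sold"=4, "pilot"=5, "prize"=5, "weapon"=6, "image"=5, "town"=4
Sum = 40, Count = 8
Average = 40/8 = 5.00
= avg=5.00, min=4, max=7


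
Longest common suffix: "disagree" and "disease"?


Word 1: "disagree"
Word 2: "disease"
Comparing from end:
  Pos -1: 'e' == 'e'
  Pos -2: 'e' != 's' (stop)
LCS = "e" (length 1)


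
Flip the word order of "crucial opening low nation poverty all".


Original: "crucial opening low nation poverty all"
Words (1..n): crucial | opening | low | nation | poverty | all
Reversed (n..1): all | poverty | nation | low | opening | crucial
Result = "all poverty nation low opening crucial"


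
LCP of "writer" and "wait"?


Word 1: "writer"
Word 2: "wait"
Comparing from start:
  Pos 0: 'w' == 'w'
  Pos 1: 'r' != 'a' (stop)
LCP = "w" (length 1)


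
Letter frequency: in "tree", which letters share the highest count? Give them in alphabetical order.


Word: "tree"
Letter counts:
  'e': 2
  'r': 1
  't': 1
Maximum count = 2
Most frequent = 'e' (2 times each)


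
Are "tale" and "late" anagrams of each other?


Word 1: "tale" → sorted: aelt
Word 2: "late" → sorted: aelt
Same letters? aelt == aelt
Anagram = Yes


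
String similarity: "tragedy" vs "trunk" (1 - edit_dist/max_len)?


Word 1: "tragedy" (length 7)
Word 2: "trunk" (length 5)
One optimal edit sequence:
  1. keep 't'
  2. keep 'r'
  3. delete 'a'  (+1)
  4. delete 'g'  (+1)
  5. substitute 'e' -> 'u'  (+1)
  6. substitute 'd' -> 'n'  (+1)
  7. substitute 'y' -> 'k'  (+1)
Edit distance = 5
Max length = max(7, 5) = 7
Similarity = 1 - 5/7
= 0.2857


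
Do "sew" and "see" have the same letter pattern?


Pattern of "sew": [0, 1, 2]
Pattern of "see": [0, 1, 1]
Patterns do not match
Same pattern = No


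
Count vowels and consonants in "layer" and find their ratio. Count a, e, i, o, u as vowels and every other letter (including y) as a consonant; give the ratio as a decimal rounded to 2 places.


Word: "layer"
Vowels (a,e,i,o,u): 2
Consonants: 3
Ratio = 2/3
= 0.67


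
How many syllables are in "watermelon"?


Word: "watermelon"
Syllable breakdown: wa | ter | mel | on
Counting: 4 parts
= 4 syllables


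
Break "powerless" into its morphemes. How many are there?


Word: "powerless"
Morphemes: power / -less
Each morpheme carries meaning
= 2 morphemes


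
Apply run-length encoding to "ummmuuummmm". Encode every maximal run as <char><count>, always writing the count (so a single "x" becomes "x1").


String: "ummmuuummmm"
Scanning for consecutive runs:
  'u' x 1
  'm' x 3
  'u' x 3
  'm' x 4
RLE = "u1m3u3m4"


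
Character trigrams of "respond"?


Word: "respond" (length 7)
Number of trigrams = 7 - 3 + 1 = 5
  Position 0: "res"
  Position 1: "esp"
  Position 2: "spo"
  Position 3: "pon"
  Position 4: "ond"
Trigrams = "res", "esp", "spo", "pon", "ond"


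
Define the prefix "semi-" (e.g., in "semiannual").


Prefix: semi-
As in: semiannual -> semi- + annual
Meaning = half


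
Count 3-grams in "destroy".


Word: "destroy" (length 7)
Number of 3-grams = length - 3 + 1 = 7 - 3 + 1
= 5


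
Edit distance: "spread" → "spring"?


Word 1: "spread" (length 6)
Word 2: "spring" (length 6)
One optimal edit sequence (insert/delete/substitute each cost 1):
  1. keep 's'
  2. keep 'p'
  3. keep 'r'
  4. substitute 'e' -> 'i'  (+1)
  5. substitute 'a' -> 'n'  (+1)
  6. substitute 'd' -> 'g'  (+1)
Total edit operations: 3
Edit distance = 3


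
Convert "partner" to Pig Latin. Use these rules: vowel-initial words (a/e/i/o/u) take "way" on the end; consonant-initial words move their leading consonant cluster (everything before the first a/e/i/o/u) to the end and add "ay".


Word: "partner"
Starts with consonant(s) → move to end, add 'ay'
Consonant cluster: "p"
Pig Latin = "artnerpay"


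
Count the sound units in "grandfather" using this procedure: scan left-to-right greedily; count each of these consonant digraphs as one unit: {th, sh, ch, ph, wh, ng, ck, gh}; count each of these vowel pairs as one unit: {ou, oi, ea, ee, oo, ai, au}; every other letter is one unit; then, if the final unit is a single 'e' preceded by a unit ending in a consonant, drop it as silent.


Word: "grandfather" (11 letters)
Left-to-right scan:
  1. 'g' (letter)
  2. 'r' (letter)
  3. 'a' (letter)
  4. 'n' (letter)
  5. 'd' (letter)
  6. 'f' (letter)
  7. 'a' (letter)
  8. 'th' (digraph)
  9. 'e' (letter)
  10. 'r' (letter)
Units from scan: 10
Sound units = 10 units


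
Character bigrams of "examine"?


Word: "examine" (length 7)
Number of bigrams = 7 - 2 + 1 = 6
  Position 0: "ex"
  Position 1: "xa"
  Position 2: "am"
  Position 3: "mi"
  Position 4: "in"
  Position 5: "ne"
Bigrams = "ex", "xa", "am", "mi", "in", "ne"


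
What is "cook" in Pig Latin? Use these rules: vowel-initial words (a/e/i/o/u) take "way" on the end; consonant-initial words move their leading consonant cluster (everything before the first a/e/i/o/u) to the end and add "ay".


Word: "cook"
Starts with consonant(s) → move to end, add 'ay'
Consonant cluster: "c"
Pig Latin = "ookcay"


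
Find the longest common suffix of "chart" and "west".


Word 1: "chart"
Word 2: "west"
Comparing from end:
  Pos -1: 't' == 't'
  Pos -2: 'r' != 's' (stop)
LCS = "t" (length 1)


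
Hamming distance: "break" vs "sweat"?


Comparing character by character (same length = 5):
  Pos 0: 'b' vs 's' !=
  Pos 1: 'r' vs 'w' !=
  Pos 2: 'e' vs 'e' =
  Pos 3: 'a' vs 'a' =
  Pos 4: 'k' vs 't' !=
Hamming distance = 3


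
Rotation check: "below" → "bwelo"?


Word: "below", Candidate: "bwelo"
Method: check if candidate is substring of word+word
"belowbelow" contains "bwelo"? No
Is rotation = No


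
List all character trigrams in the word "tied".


Word: "tied" (length 4)
Number of trigrams = 4 - 3 + 1 = 2
  Position 0: "tie"
  Position 1: "ied"
Trigrams = "tie", "ied"


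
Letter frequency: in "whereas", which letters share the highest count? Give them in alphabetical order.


Word: "whereas"
Letter counts:
  'a': 1
  'e': 2
  'h': 1
  'r': 1
  's': 1
  'w': 1
Maximum count = 2
Most frequent = 'e' (2 times each)


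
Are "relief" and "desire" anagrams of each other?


Word 1: "relief" → sorted: eefilr
Word 2: "desire" → sorted: deeirs
Same letters? eefilr != deeirs
Anagram = No


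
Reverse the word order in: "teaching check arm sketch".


Original: "teaching check arm sketch"
Words (1..n): teaching | check | arm | sketch
Reversed (n..1): sketch | arm | check | teaching
Result = "sketch arm check teaching"


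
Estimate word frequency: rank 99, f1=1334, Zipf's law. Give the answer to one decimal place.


Zipf's law: f(r) = f(1) / r
f(1) = 1334
f(99) = 1334 / 99
= 13.5 occurrences


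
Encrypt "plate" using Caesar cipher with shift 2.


Word: "plate"
Shift: 2
Each letter → (letter + shift) mod 26:
  'p' (15) + 2 = 17 → 'r'
  'l' (11) + 2 = 13 → 'n'
  'a' (0) + 2 = 2 → 'c'
  't' (19) + 2 = 21 → 'v'
  'e' (4) + 2 = 6 → 'g'
Result = "rncvg"


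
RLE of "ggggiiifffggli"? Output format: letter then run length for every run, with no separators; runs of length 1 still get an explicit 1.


String: "ggggiiifffggli"
Scanning for consecutive runs:
  'g' x 4
  'i' x 3
  'f' x 3
  'g' x 2
  'l' x 1
  'i' x 1
RLE = "g4i3f3g2l1i1"


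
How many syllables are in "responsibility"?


Word: "responsibility"
Syllable breakdown: re | spon | si | bil | i | ty
Counting: 6 parts
= 6 syllables


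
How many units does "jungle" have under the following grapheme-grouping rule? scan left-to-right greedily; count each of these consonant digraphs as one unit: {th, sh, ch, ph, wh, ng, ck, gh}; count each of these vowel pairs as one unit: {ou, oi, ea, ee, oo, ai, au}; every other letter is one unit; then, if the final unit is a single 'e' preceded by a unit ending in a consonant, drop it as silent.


Word: "jungle" (6 letters)
Left-to-right scan:
  (1) 'j' (letter)
  (2) 'u' (letter)
  (3) 'ng' (digraph)
  (4) 'l' (letter)
  (5) 'e' (letter)
Units from scan: 5
Final unit is 'e' after a consonant -> drop as silent (-1)
Sound units = 4 units


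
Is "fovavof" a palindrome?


Word: "fovavof"
Reversed: "fovavof"
Forward == Backward? fovavof == fovavof
Palindrome = Yes


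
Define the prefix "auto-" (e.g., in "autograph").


Prefix: auto-
Example: autograph (auto- + graph)
Meaning = self


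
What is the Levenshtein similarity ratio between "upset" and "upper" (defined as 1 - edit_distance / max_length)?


Word 1: "upset" (length 5)
Word 2: "upper" (length 5)
One optimal edit sequence:
  1. keep 'u'
  2. keep 'p'
  3. substitute 's' -> 'p'  (+1)
  4. keep 'e'
  5. substitute 't' -> 'r'  (+1)
Edit distance = 2
Max length = max(5, 5) = 5
Similarity = 1 - 2/5
= 0.6000


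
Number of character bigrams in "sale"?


Word: "sale" (length 4)
Number of 2-grams = length - 2 + 1 = 4 - 2 + 1
= 3


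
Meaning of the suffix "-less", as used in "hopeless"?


Suffix: -less
Example: hopeless = hope + -less
Meaning = without


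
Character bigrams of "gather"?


Word: "gather" (length 6)
Number of bigrams = 6 - 2 + 1 = 5
  Position 0: "ga"
  Position 1: "at"
  Position 2: "th"
  Position 3: "he"
  Position 4: "er"
Bigrams = "ga", "at", "th", "he", "er"


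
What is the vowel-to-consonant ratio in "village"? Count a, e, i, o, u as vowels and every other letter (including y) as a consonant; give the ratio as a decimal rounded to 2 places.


Word: "village"
Vowels (a,e,i,o,u): 3
Consonants: 4
Ratio = 3/4
= 0.75


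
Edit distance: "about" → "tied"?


Word 1: "about" (length 5)
Word 2: "tied" (length 4)
One optimal edit sequence (insert/delete/substitute each cost 1):
  1. delete 'a'  (+1)
  2. substitute 'b' -> 't'  (+1)
  3. substitute 'o' -> 'i'  (+1)
  4. substitute 'u' -> 'e'  (+1)
  5. substitute 't' -> 'd'  (+1)
Total edit operations: 5
Edit distance = 5


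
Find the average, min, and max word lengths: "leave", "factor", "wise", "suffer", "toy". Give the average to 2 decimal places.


Lengths: "leave"=5, "factor"=6, "wise"=4, "suffer"=6, "toy"=3
Sum = 24, Count = 5
Average = 24/5 = 4.80
= avg=4.80, min=3, max=6


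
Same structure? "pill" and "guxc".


Pattern of "pill": [0, 1, 2, 2]
Pattern of "guxc": [0, 1, 2, 3]
Patterns do not match
Same pattern = No


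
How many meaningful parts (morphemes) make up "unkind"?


Word: "unkind"
Morphemes: un- + kind
Each morpheme carries meaning
= 2 morphemes


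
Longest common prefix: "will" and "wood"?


Word 1: "will"
Word 2: "wood"
Comparing from start:
  Pos 0: 'w' == 'w'
  Pos 1: 'i' != 'o' (stop)
LCP = "w" (length 1)


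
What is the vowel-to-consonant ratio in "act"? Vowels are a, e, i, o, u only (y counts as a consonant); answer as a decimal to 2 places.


Word: "act"
Vowels (a,e,i,o,u): 1
Consonants: 2
Ratio = 1/2
= 0.50


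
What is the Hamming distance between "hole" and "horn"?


Comparing character by character (same length = 4):
  Pos 0: 'h' vs 'h' =
  Pos 1: 'o' vs 'o' =
  Pos 2: 'l' vs 'r' !=
  Pos 3: 'e' vs 'n' !=
Hamming distance = 2


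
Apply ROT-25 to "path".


Word: "path"
Shift: 25
Each letter → (letter + shift) mod 26:
  'p' (15) + 25 = 14 → 'o'
  'a' (0) + 25 = 25 → 'z'
  't' (19) + 25 = 18 → 's'
  'h' (7) + 25 = 6 → 'g'
Result = "ozsg"


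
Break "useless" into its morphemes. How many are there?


Word: "useless"
Morphemes: use | -less
Each morpheme carries meaning
= 2 morphemes


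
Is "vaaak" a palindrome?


Word: "vaaak"
Reversed: "kaaav"
Forward == Backward? vaaak != kaaav
Palindrome = No


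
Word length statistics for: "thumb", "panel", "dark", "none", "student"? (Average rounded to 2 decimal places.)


Lengths: "thumb"=5, "panel"=5, "dark"=4, "none"=4, "student"=7
Sum = 25, Count = 5
Average = 25/5 = 5.00
= avg=5.00, min=4, max=7


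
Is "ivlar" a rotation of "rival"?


Word: "rival", Candidate: "ivlar"
Method: check if candidate is substring of word+word
"rivalrival" contains "ivlar"? No
Is rotation = No


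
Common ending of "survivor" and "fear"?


Word 1: "survivor"
Word 2: "fear"
Comparing from end:
  Pos -1: 'r' == 'r'
  Pos -2: 'o' != 'a' (stop)
LCS = "r" (length 1)


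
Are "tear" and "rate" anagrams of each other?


Word 1: "tear" → sorted: aert
Word 2: "rate" → sorted: aert
Same letters? aert == aert
Anagram = Yes


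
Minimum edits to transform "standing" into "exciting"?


Word 1: "standing" (length 8)
Word 2: "exciting" (length 8)
One optimal edit sequence (insert/delete/substitute each cost 1):
  1. substitute 's' -> 'e'  (+1)
  2. substitute 't' -> 'x'  (+1)
  3. substitute 'a' -> 'c'  (+1)
  4. substitute 'n' -> 'i'  (+1)
  5. substitute 'd' -> 't'  (+1)
  6. keep 'i'
  7. keep 'n'
  8. keep 'g'
Total edit operations: 5
Edit distance = 5


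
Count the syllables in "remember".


Word: "remember"
Syllable breakdown: re | mem | ber
Counting: 3 parts
= 3 syllables


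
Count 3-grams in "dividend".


Word: "dividend" (length 8)
Number of 3-grams = length - 3 + 1 = 8 - 3 + 1
= 6


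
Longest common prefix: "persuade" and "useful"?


Word 1: "persuade"
Word 2: "useful"
Comparing from start:
  Pos 0: 'p' != 'u' (stop)
LCP = "" (length 0)


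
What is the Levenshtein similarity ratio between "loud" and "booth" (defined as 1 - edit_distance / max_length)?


Word 1: "loud" (length 4)
Word 2: "booth" (length 5)
One optimal edit sequence:
  1. insert 'b'  (+1)
  2. substitute 'l' -> 'o'  (+1)
  3. keep 'o'
  4. substitute 'u' -> 't'  (+1)
  5. substitute 'd' -> 'h'  (+1)
Edit distance = 4
Max length = max(4, 5) = 5
Similarity = 1 - 4/5
= 0.2000


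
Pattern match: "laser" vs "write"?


Pattern of "laser": [0, 1, 2, 3, 4]
Pattern of "write": [0, 1, 2, 3, 4]
Patterns match
Same pattern = Yes


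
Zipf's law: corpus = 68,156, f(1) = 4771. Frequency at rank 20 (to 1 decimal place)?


Zipf's law: f(r) = f(1) / r
f(1) = 4771
f(20) = 4771 / 20
= 238.6 occurrences


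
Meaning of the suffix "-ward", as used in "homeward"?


Suffix: -ward
Example: homeward (home + -ward)
Meaning = in the direction of


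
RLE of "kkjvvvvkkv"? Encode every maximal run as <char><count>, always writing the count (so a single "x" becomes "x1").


String: "kkjvvvvkkv"
Scanning for consecutive runs:
  'k' x 2
  'j' x 1
  'v' x 4
  'k' x 2
  'v' x 1
RLE = "k2j1v4k2v1"


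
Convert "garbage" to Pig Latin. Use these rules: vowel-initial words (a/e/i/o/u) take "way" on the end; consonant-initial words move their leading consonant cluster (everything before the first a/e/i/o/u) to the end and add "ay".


Word: "garbage"
Starts with consonant(s) → move to end, add 'ay'
Consonant cluster: "g"
Pig Latin = "arbagegay"


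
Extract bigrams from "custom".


Word: "custom" (length 6)
Number of bigrams = 6 - 2 + 1 = 5
  Position 0: "cu"
  Position 1: "us"
  Position 2: "st"
  Position 3: "to"
  Position 4: "om"
Bigrams = "cu", "us", "st", "to", "om"


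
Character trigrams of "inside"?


Word: "inside" (length 6)
Number of trigrams = 6 - 3 + 1 = 4
  Position 0: "ins"
  Position 1: "nsi"
  Position 2: "sid"
  Position 3: "ide"
Trigrams = "ins", "nsi", "sid", "ide"


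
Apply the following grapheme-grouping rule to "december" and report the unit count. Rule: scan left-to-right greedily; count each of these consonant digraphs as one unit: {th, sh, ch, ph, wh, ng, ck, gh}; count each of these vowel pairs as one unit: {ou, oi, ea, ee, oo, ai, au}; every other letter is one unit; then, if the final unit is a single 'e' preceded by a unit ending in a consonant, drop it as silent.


Word: "december" (8 letters)
Left-to-right scan:
  1. 'd' (letter)
  2. 'e' (letter)
  3. 'c' (letter)
  4. 'e' (letter)
  5. 'm' (letter)
  6. 'b' (letter)
  7. 'e' (letter)
  8. 'r' (letter)
Units from scan: 8
Sound units = 8 units


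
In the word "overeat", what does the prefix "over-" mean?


Prefix: over-
Example: overeat (over- + eat)
Meaning = excessive


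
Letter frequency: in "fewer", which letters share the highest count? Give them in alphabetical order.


Word: "fewer"
Letter counts:
  'e': 2
  'f': 1
  'r': 1
  'w': 1
Maximum count = 2
Most frequent = 'e' (2 times each)


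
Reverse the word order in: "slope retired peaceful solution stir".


Original: "slope retired peaceful solution stir"
Words (1..n): slope | retired | peaceful | solution | stir
Reversed (n..1): stir | solution | peaceful | retired | slope
Result = "stir solution peaceful retired slope"


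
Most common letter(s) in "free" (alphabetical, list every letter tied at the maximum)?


Word: "free"
Letter counts:
  'e': 2
  'f': 1
  'r': 1
Maximum count = 2
Most frequent = 'e' (2 times each)


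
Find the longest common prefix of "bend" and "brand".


Word 1: "bend"
Word 2: "brand"
Comparing from start:
  Pos 0: 'b' == 'b'
  Pos 1: 'e' != 'r' (stop)
LCP = "b" (length 1)


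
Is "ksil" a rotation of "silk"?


Word: "silk", Candidate: "ksil"
Method: check if candidate is substring of word+word
"silksilk" contains "ksil"? Yes
Is rotation = Yes


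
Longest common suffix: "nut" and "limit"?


Word 1: "nut"
Word 2: "limit"
Comparing from end:
  Pos -1: 't' == 't'
  Pos -2: 'u' != 'i' (stop)
LCS = "t" (length 1)


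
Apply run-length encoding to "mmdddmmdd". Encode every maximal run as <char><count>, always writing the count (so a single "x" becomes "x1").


String: "mmdddmmdd"
Scanning for consecutive runs:
  'm' x 2
  'd' x 3
  'm' x 2
  'd' x 2
RLE = "m2d3m2d2"


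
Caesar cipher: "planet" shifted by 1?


Word: "planet"
Shift: 1
Each letter → (letter + shift) mod 26:
  'p' (15) + 1 = 16 → 'q'
  'l' (11) + 1 = 12 → 'm'
  'a' (0) + 1 = 1 → 'b'
  'n' (13) + 1 = 14 → 'o'
  'e' (4) + 1 = 5 → 'f'
  't' (19) + 1 = 20 → 'u'
Result = "qmbofu"


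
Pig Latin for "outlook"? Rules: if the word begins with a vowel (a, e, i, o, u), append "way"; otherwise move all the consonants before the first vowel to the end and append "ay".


Word: "outlook"
Starts with vowel → add 'way'
Pig Latin = "outlookway"


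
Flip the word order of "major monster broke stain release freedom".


Original: "major monster broke stain release freedom"
Words (1..n): major | monster | broke | stain | release | freedom
Reversed (n..1): freedom | release | stain | broke | monster | major
Result = "freedom release stain broke monster major"


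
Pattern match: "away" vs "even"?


Pattern of "away": [0, 1, 0, 2]
Pattern of "even": [0, 1, 0, 2]
Patterns match
Same pattern = Yes


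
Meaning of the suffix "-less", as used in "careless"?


Suffix: -less
As in: careless -> care + -less
Meaning = without


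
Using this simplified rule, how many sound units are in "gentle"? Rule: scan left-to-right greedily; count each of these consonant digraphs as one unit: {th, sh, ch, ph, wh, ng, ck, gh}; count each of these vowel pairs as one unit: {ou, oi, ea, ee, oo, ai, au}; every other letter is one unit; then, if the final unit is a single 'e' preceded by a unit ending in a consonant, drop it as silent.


Word: "gentle" (6 letters)
Left-to-right scan:
  1. 'g' (letter)
  2. 'e' (letter)
  3. 'n' (letter)
  4. 't' (letter)
  5. 'l' (letter)
  6. 'e' (letter)
Units from scan: 6
Final unit is 'e' after a consonant -> drop as silent (-1)
Sound units = 5 units


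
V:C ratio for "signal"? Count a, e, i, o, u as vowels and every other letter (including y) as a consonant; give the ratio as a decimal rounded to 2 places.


Word: "signal"
Vowels (a,e,i,o,u): 2
Consonants: 4
Ratio = 2/4
= 0.50


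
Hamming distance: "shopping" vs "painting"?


Comparing character by character (same length = 8):
  Pos 0: 's' vs 'p' !=
  Pos 1: 'h' vs 'a' !=
  Pos 2: 'o' vs 'i' !=
  Pos 3: 'p' vs 'n' !=
  Pos 4: 'p' vs 't' !=
  Pos 5: 'i' vs 'i' =
  Pos 6: 'n' vs 'n' =
  Pos 7: 'g' vs 'g' =
Hamming distance = 5


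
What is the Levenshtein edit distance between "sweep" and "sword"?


Word 1: "sweep" (length 5)
Word 2: "sword" (length 5)
One optimal edit sequence (insert/delete/substitute each cost 1):
  1. keep 's'
  2. keep 'w'
  3. substitute 'e' -> 'o'  (+1)
  4. substitute 'e' -> 'r'  (+1)
  5. substitute 'p' -> 'd'  (+1)
Total edit operations: 3
Edit distance = 3


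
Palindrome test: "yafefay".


Word: "yafefay"
Reversed: "yafefay"
Forward == Backward? yafefay == yafefay
Palindrome = Yes


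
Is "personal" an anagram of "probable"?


Word 1: "probable" → sorted: abbelopr
Word 2: "personal" → sorted: aelnoprs
Same letters? abbelopr != aelnoprs
Anagram = No


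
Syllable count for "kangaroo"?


Word: "kangaroo"
Syllable breakdown: kan / ga / roo
Counting: 3 parts
= 3 syllables


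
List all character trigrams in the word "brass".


Word: "brass" (length 5)
Number of trigrams = 5 - 3 + 1 = 3
  Position 0: "bra"
  Position 1: "ras"
  Position 2: "ass"
Trigrams = "bra", "ras", "ass"


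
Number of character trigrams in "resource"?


Word: "resource" (length 8)
Number of 3-grams = length - 3 + 1 = 8 - 3 + 1
= 6


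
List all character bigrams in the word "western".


Word: "western" (length 7)
Number of bigrams = 7 - 2 + 1 = 6
  Position 0: "we"
  Position 1: "es"
  Position 2: "st"
  Position 3: "te"
  Position 4: "er"
  Position 5: "rn"
Bigrams = "we", "es", "st", "te", "er", "rn"


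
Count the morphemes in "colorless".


Word: "colorless"
Morphemes: color | -less
Each morpheme carries meaning
= 2 morphemes


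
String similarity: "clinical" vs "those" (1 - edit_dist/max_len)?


Word 1: "clinical" (length 8)
Word 2: "those" (length 5)
One optimal edit sequence:
  1. delete 'c'  (+1)
  2. delete 'l'  (+1)
  3. delete 'i'  (+1)
  4. substitute 'n' -> 't'  (+1)
  5. substitute 'i' -> 'h'  (+1)
  6. substitute 'c' -> 'o'  (+1)
  7. substitute 'a' -> 's'  (+1)
  8. substitute 'l' -> 'e'  (+1)
Edit distance = 8
Max length = max(8, 5) = 8
Similarity = 1 - 8/8
= 0.0000


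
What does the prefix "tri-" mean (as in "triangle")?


Prefix: tri-
Example: triangle (tri- + angle)
Meaning = three


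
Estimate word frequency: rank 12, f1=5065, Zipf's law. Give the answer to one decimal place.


Zipf's law: f(r) = f(1) / r
f(1) = 5065
f(12) = 5065 / 12
= 422.1 occurrences


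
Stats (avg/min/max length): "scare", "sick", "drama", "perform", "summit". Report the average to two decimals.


Lengths: "scare"=5, "sick"=4, "drama"=5, "perform"=7, "summit"=6
Sum = 27, Count = 5
Average = 27/5 = 5.40
= avg=5.40, min=4, max=7


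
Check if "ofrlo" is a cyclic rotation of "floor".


Word: "floor", Candidate: "ofrlo"
Method: check if candidate is substring of word+word
"floorfloor" contains "ofrlo"? No
Is rotation = No


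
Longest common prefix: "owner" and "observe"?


Word 1: "owner"
Word 2: "observe"
Comparing from start:
  Pos 0: 'o' == 'o'
  Pos 1: 'w' != 'b' (stop)
LCP = "o" (length 1)


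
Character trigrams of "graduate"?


Word: "graduate" (length 8)
Number of trigrams = 8 - 3 + 1 = 6
  Position 0: "gra"
  Position 1: "rad"
  Position 2: "adu"
  Position 3: "dua"
  Position 4: "uat"
  Position 5: "ate"
Trigrams = "gra", "rad", "adu", "dua", "uat", "ate"


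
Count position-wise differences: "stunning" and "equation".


Comparing character by character (same length = 8):
  Pos 0: 's' vs 'e' !=
  Pos 1: 't' vs 'q' !=
  Pos 2: 'u' vs 'u' =
  Pos 3: 'n' vs 'a' !=
  Pos 4: 'n' vs 't' !=
  Pos 5: 'i' vs 'i' =
  Pos 6: 'n' vs 'o' !=
  Pos 7: 'g' vs 'n' !=
Hamming distance = 6


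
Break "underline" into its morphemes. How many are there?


Word: "underline"
Morphemes: under- / line
Each morpheme carries meaning
= 2 morphemes


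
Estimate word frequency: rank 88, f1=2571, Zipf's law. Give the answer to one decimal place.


Zipf's law: f(r) = f(1) / r
f(1) = 2571
f(88) = 2571 / 88
= 29.2 occurrences


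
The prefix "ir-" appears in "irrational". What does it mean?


Prefix: ir-
Example: irrational (ir- + rational)
Meaning = not


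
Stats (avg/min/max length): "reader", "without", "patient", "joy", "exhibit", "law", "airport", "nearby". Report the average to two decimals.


Lengths: "reader"=6, "without"=7, "patient"=7, "joy"=3, "exhibit"=7, "law"=3, "airport"=7, "nearby"=6
Sum = 46, Count = 8
Average = 46/8 = 5.75
= avg=5.75, min=3, max=7


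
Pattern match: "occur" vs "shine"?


Pattern of "occur": [0, 1, 1, 2, 3]
Pattern of "shine": [0, 1, 2, 3, 4]
Patterns do not match
Same pattern = No


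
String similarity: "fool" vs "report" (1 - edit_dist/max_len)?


Word 1: "fool" (length 4)
Word 2: "report" (length 6)
One optimal edit sequence:
  1. insert 'r'  (+1)
  2. insert 'e'  (+1)
  3. substitute 'f' -> 'p'  (+1)
  4. keep 'o'
  5. substitute 'o' -> 'r'  (+1)
  6. substitute 'l' -> 't'  (+1)
Edit distance = 5
Max length = max(4, 6) = 6
Similarity = 1 - 5/6
= 0.1667


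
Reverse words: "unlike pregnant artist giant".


Original: "unlike pregnant artist giant"
Words (1..n): unlike | pregnant | artist | giant
Reversed (n..1): giant | artist | pregnant | unlike
Result = "giant artist pregnant unlike"


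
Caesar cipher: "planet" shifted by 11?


Word: "planet"
Shift: 11
Each letter → (letter + shift) mod 26:
  'p' (15) + 11 = 0 → 'a'
  'l' (11) + 11 = 22 → 'w'
  'a' (0) + 11 = 11 → 'l'
  'n' (13) + 11 = 24 → 'y'
  'e' (4) + 11 = 15 → 'p'
  't' (19) + 11 = 4 → 'e'
Result = "awlype"


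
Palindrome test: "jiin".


Word: "jiin"
Reversed: "niij"
Forward == Backward? jiin != niij
Palindrome = No


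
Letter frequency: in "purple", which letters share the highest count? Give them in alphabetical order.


Word: "purple"
Letter counts:
  'e': 1
  'l': 1
  'p': 2
  'r': 1
  'u': 1
Maximum count = 2
Most frequent = 'p' (2 times each)


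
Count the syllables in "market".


Word: "market"
Syllable breakdown: mar-ket
Counting: 2 parts
= 2 syllables


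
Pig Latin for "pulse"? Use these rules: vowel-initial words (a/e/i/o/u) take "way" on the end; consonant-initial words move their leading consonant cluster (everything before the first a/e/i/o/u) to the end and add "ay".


Word: "pulse"
Starts with consonant(s) → move to end, add 'ay'
Consonant cluster: "p"
Pig Latin = "ulsepay"


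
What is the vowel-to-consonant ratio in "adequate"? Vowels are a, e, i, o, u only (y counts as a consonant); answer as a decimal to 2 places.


Word: "adequate"
Vowels (a,e,i,o,u): 5
Consonants: 3
Ratio = 5/3
= 1.67


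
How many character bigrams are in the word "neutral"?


Word: "neutral" (length 7)
Number of 2-grams = length - 2 + 1 = 7 - 2 + 1
= 6


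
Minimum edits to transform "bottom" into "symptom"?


Word 1: "bottom" (length 6)
Word 2: "symptom" (length 7)
One optimal edit sequence (insert/delete/substitute each cost 1):
  1. insert 's'  (+1)
  2. substitute 'b' -> 'y'  (+1)
  3. substitute 'o' -> 'm'  (+1)
  4. substitute 't' -> 'p'  (+1)
  5. keep 't'
  6. keep 'o'
  7. keep 'm'
Total edit operations: 4
Edit distance = 4


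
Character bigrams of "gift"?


Word: "gift" (length 4)
Number of bigrams = 4 - 2 + 1 = 3
  Position 0: "gi"
  Position 1: "if"
  Position 2: "ft"
Bigrams = "gi", "if", "ft"


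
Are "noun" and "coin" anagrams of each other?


Word 1: "noun" → sorted: nnou
Word 2: "coin" → sorted: cino
Same letters? nnou != cino
Anagram = No


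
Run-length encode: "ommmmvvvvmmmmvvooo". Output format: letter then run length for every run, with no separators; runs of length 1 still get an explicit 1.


String: "ommmmvvvvmmmmvvooo"
Scanning for consecutive runs:
  'o' x 1
  'm' x 4
  'v' x 4
  'm' x 4
  'v' x 2
  'o' x 3
RLE = "o1m4v4m4v2o3"


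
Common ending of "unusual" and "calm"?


Word 1: "unusual"
Word 2: "calm"
Comparing from end:
  Pos -1: 'l' != 'm' (stop)
LCS = "" (length 0)


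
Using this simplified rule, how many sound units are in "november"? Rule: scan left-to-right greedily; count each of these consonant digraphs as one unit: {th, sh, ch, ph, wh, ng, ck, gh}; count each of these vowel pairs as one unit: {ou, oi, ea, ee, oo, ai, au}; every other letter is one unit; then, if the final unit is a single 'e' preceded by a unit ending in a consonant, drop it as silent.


Word: "november" (8 letters)
Left-to-right scan:
  (1) 'n' (letter)
  (2) 'o' (letter)
  (3) 'v' (letter)
  (4) 'e' (letter)
  (5) 'm' (letter)
  (6) 'b' (letter)
  (7) 'e' (letter)
  (8) 'r' (letter)
Units from scan: 8
Sound units = 8 units


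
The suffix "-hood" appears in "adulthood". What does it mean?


Suffix: -hood
Example: adulthood (adult + -hood)
Meaning = state / condition


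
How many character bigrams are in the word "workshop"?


Word: "workshop" (length 8)
Number of 2-grams = length - 2 + 1 = 8 - 2 + 1
= 7


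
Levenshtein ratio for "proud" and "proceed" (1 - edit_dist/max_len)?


Word 1: "proud" (length 5)
Word 2: "proceed" (length 7)
One optimal edit sequence:
  1. keep 'p'
  2. keep 'r'
  3. keep 'o'
  4. insert 'c'  (+1)
  5. insert 'e'  (+1)
  6. substitute 'u' -> 'e'  (+1)
  7. keep 'd'
Edit distance = 3
Max length = max(5, 7) = 7
Similarity = 1 - 3/7
= 0.5714


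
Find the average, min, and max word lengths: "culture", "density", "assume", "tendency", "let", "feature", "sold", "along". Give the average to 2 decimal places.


Lengths: "culture"=7, "density"=7, "assume"=6, "tendency"=8, "let"=3, "feature"=7, "sold"=4, "along"=5
Sum = 47, Count = 8
Average = 47/8 = 5.88
= avg=5.88, min=3, max=8


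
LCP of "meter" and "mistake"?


Word 1: "meter"
Word 2: "mistake"
Comparing from start:
  Pos 0: 'm' == 'm'
  Pos 1: 'e' != 'i' (stop)
LCP = "m" (length 1)


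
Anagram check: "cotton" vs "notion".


Word 1: "cotton" → sorted: cnoott
Word 2: "notion" → sorted: innoot
Same letters? cnoott != innoot
Anagram = No


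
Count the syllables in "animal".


Word: "animal"
Syllable breakdown: an · i · mal
Counting: 3 parts
= 3 syllables


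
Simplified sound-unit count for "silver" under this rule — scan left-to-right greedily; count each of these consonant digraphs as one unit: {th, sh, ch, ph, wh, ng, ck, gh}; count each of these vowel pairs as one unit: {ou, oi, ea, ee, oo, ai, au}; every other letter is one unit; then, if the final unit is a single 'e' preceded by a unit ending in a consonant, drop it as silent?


Word: "silver" (6 letters)
Left-to-right scan:
  [1] 's' (letter)
  [2] 'i' (letter)
  [3] 'l' (letter)
  [4] 'v' (letter)
  [5] 'e' (letter)
  [6] 'r' (letter)
Units from scan: 6
Sound units = 6 units


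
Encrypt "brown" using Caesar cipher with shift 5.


Word: "brown"
Shift: 5
Each letter → (letter + shift) mod 26:
  'b' (1) + 5 = 6 → 'g'
  'r' (17) + 5 = 22 → 'w'
  'o' (14) + 5 = 19 → 't'
  'w' (22) + 5 = 1 → 'b'
  'n' (13) + 5 = 18 → 's'
Result = "gwtbs"


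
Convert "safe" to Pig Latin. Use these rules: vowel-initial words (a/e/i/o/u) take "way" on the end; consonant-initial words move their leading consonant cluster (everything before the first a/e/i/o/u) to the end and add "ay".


Word: "safe"
Starts with consonant(s) → move to end, add 'ay'
Consonant cluster: "s"
Pig Latin = "afesay"


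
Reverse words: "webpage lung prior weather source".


Original: "webpage lung prior weather source"
Words (1..n): webpage | lung | prior | weather | source
Reversed (n..1): source | weather | prior | lung | webpage
Result = "source weather prior lung webpage"


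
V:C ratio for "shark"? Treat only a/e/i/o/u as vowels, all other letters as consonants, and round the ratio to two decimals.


Word: "shark"
Vowels (a,e,i,o,u): 1
Consonants: 4
Ratio = 1/4
= 0.25


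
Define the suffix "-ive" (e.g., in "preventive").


Suffix: -ive
As in: preventive -> prevent + -ive
Meaning = tending to


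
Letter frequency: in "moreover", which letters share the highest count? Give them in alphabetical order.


Word: "moreover"
Letter counts:
  'e': 2
  'm': 1
  'o': 2
  'r': 2
  'v': 1
Maximum count = 2
Most frequent = 'e', 'o', 'r' (2 times each)


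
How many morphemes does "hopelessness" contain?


Word: "hopelessness"
Morphemes: hope + -less + -ness
Each morpheme carries meaning
= 3 morphemes


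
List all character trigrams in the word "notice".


Word: "notice" (length 6)
Number of trigrams = 6 - 3 + 1 = 4
  Position 0: "not"
  Position 1: "oti"
  Position 2: "tic"
  Position 3: "ice"
Trigrams = "not", "oti", "tic", "ice"
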